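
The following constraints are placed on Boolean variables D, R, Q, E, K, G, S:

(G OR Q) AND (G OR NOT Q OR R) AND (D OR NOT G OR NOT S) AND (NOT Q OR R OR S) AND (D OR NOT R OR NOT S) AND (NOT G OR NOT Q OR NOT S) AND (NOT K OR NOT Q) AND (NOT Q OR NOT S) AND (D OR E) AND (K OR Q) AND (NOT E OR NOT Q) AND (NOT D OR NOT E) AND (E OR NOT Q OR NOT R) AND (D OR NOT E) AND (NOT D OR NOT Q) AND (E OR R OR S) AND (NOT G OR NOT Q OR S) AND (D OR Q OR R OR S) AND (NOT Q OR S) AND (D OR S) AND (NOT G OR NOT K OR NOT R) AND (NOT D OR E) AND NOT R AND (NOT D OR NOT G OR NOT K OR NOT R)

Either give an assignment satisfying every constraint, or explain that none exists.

Unsatisfiable — no assignment works.

Case D = True:
  (NOT D OR NOT E) forces E = False.
  Clause (NOT D OR E) is falsified — contradiction.
Case D = False:
  (D OR E) forces E = True.
  Clause (D OR NOT E) is falsified — contradiction.
Both cases fail, so the formula is unsatisfiable.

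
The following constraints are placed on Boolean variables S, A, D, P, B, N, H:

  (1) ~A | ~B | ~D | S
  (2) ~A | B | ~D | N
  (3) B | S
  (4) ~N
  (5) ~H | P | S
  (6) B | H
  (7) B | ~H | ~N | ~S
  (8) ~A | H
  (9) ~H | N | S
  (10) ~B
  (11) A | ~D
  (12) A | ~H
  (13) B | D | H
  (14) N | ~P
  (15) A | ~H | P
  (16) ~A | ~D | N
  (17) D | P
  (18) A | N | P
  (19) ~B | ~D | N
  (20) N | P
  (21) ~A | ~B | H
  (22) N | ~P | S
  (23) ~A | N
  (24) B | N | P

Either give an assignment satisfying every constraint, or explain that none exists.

Case P = True:
  (~N) forces N = False.
  Clause (N | ~P) is falsified — contradiction.
Case P = False:
  (~N) forces N = False.
  Clause (N | P) is falsified — contradiction.
Both cases fail, so the formula is unsatisfiable.

No satisfying assignment exists.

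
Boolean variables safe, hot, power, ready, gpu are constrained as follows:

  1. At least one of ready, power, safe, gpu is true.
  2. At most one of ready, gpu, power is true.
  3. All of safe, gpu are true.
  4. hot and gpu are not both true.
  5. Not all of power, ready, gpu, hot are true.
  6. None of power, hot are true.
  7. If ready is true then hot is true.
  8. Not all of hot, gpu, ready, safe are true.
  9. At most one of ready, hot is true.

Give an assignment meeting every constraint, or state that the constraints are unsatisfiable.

safe=T; hot=F; power=F; ready=F; gpu=T

  (1) {ready, power, safe, gpu}: 2 true — at least one ✓
  (2) {ready, gpu, power}: 1 true — at most one ✓
  (3) {safe, gpu}: all 2 true ✓
  (4) hot=F, gpu=T — not both ✓
  (5) {power, ready, gpu, hot}: 1/4 true — not all ✓
  (6) {power, hot}: 0 true — none ✓
  (7) ready=F ⇒ hot: vacuous ✓
  (8) {hot, gpu, ready, safe}: 2/4 true — not all ✓
  (9) {ready, hot}: 0 true — at most one ✓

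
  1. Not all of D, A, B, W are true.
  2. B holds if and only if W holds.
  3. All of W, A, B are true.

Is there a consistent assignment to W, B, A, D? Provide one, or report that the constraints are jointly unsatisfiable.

W = True, B = True, A = True, D = False

  (1) {D, A, B, W}: 3/4 true — not all ✓
  (2) B=T, W=T — same ✓
  (3) {W, A, B}: all 3 true ✓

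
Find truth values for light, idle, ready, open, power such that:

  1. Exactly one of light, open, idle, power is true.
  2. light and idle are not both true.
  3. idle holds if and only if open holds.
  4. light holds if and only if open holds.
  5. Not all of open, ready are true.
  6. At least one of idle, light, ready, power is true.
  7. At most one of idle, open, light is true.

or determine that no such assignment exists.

light: False, idle: False, ready: True, open: False, power: True

  (1) {light, open, idle, power}: 1 true — exactly one ✓
  (2) light=F, idle=F — not both ✓
  (3) idle=F, open=F — same ✓
  (4) light=F, open=F — same ✓
  (5) {open, ready}: 1/2 true — not all ✓
  (6) {idle, light, ready, power}: 2 true — at least one ✓
  (7) {idle, open, light}: 0 true — at most one ✓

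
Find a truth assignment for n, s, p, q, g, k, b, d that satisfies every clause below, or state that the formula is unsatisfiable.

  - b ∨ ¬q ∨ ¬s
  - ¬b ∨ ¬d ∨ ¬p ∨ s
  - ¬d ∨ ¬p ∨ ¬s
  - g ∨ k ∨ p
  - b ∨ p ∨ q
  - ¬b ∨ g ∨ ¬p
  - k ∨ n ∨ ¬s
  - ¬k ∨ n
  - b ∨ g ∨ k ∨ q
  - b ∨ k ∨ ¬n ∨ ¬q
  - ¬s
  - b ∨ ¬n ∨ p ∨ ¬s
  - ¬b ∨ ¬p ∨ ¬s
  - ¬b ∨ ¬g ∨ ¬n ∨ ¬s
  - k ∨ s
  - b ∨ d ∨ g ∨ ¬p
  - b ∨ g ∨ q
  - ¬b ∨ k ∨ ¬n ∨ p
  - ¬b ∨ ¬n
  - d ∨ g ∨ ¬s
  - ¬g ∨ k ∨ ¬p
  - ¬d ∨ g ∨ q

n = True, s = False, p = True, q = False, g = True, k = True, b = False, d = True

Unit clause (¬s) forces s = False.
In (k ∨ s) only k is left, so k = True.
In (¬k ∨ n) only n is left, so n = True.
In (¬b ∨ ¬n) only ¬b is left, so b = False.
Set p = True.
Set q = False.
  then (b ∨ g ∨ q) forces g = True.
Set d = True.
All clauses satisfied.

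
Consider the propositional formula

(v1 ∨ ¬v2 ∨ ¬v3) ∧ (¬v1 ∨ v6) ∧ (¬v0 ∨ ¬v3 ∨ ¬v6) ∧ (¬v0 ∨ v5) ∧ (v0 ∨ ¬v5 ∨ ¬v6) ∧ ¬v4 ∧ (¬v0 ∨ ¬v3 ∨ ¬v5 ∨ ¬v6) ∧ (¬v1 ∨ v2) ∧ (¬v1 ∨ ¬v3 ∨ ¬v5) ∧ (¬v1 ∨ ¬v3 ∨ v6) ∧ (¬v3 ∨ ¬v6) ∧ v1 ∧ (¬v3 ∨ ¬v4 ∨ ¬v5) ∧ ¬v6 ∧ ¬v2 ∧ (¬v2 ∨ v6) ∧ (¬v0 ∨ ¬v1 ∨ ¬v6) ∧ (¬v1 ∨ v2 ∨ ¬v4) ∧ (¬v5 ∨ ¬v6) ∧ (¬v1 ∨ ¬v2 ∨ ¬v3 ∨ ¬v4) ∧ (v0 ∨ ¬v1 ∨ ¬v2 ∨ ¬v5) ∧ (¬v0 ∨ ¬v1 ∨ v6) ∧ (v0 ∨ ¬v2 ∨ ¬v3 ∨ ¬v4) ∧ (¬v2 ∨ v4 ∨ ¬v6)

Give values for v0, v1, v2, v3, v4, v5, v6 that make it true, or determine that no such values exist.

Unsatisfiable — no assignment works.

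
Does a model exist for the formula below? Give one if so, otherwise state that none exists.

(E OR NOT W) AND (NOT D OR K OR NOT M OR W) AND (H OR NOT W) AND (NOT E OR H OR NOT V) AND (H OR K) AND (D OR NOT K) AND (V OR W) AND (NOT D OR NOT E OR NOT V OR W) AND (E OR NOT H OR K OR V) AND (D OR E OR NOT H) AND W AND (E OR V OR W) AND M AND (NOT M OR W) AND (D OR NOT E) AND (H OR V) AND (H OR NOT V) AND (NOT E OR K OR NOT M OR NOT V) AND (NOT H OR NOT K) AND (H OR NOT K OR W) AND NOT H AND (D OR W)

Case H = True:
  Clause (NOT H) is falsified — contradiction.
Case H = False:
  (H OR NOT W) forces W = False.
  Clause (W) is falsified — contradiction.
Both cases fail, so the formula is unsatisfiable.

UNSATISFIABLE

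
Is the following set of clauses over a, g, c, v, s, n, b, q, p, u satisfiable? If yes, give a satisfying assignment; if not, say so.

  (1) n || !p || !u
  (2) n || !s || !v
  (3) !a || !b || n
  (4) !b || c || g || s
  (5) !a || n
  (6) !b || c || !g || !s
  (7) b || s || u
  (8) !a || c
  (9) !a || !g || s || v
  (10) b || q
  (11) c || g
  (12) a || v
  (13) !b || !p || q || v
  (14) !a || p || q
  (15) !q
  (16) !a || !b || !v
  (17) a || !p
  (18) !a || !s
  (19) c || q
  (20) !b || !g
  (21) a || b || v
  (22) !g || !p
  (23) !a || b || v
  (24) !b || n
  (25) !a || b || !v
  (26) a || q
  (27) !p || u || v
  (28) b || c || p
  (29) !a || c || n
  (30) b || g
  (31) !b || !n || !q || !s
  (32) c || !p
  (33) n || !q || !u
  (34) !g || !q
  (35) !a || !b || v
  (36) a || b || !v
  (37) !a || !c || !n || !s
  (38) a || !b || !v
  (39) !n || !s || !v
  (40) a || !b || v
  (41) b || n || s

Case q = True:
  Clause (!q) is falsified — contradiction.
Case q = False:
  (b || q) forces b = True.
  (c || q) forces c = True.
  (!b || !g) forces g = False.
  (!b || n) forces n = True.
  (a || q) forces a = True.
  (!a || p || q) forces p = True.
  (!b || !p || q || v) forces v = True.
  Clause (!a || !b || !v) is falsified — contradiction.
Both cases fail, so the formula is unsatisfiable.

Unsatisfiable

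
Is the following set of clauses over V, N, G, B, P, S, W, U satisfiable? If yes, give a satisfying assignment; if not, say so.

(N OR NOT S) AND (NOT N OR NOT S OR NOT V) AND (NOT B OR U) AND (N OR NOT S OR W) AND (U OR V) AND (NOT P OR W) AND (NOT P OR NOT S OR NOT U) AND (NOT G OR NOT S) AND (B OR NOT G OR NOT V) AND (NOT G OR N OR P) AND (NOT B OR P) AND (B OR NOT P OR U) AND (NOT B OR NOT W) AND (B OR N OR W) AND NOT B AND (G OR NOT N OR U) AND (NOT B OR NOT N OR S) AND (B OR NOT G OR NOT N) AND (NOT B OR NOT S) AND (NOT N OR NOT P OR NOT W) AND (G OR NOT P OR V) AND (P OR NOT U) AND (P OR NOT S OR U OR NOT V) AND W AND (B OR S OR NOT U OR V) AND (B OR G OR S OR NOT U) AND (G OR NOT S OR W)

Unit clause (NOT B) forces B = False.
Unit clause (W) forces W = True.
Try V = False:
  (U OR V) forces U = True.
  (P OR NOT U) forces P = True.
  (NOT P OR NOT S OR NOT U) forces S = False.
  clause (B OR S OR NOT U OR V) is falsified — backtrack.
So V = True.
  then (B OR NOT G OR NOT V) forces G = False.
Set N = False.
  then (N OR NOT S) forces S = False.
  then (B OR G OR S OR NOT U) forces U = False.
  then (B OR NOT P OR U) forces P = False.
All clauses satisfied.

V = True, N = False, G = False, B = False, P = False, S = False, W = True, U = False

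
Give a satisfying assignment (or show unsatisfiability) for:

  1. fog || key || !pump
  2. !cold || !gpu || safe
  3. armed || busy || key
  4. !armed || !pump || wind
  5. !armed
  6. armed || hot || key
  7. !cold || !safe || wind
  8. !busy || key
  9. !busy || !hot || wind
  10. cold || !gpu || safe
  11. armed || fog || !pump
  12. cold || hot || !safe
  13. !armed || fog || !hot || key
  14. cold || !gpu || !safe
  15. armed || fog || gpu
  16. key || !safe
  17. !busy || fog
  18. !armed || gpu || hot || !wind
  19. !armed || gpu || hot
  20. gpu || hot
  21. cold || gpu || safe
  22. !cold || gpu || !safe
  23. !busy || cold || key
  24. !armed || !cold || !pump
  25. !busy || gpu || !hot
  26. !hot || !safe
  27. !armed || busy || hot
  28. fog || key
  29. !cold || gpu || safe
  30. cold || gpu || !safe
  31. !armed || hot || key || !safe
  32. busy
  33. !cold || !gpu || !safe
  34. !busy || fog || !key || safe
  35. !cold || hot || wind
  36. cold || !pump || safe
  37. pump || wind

No satisfying assignment exists.

Case gpu = True:
  (!armed) forces armed = False.
  (busy) forces busy = True.
  (!busy || key) forces key = True.
  (!busy || fog) forces fog = True.
  If cold = True:
    (!cold || !gpu || safe) forces safe = True.
    clause (!cold || !gpu || !safe) is falsified.
  If cold = False:
    (cold || !gpu || safe) forces safe = True.
    clause (cold || !gpu || !safe) is falsified.
  Every sub-case reaches a contradiction.
Case gpu = False:
  (!armed) forces armed = False.
  (armed || fog || gpu) forces fog = True.
  (gpu || hot) forces hot = True.
  (!busy || gpu || !hot) forces busy = False.
  Clause (busy) is falsified — contradiction.
Both cases fail, so the formula is unsatisfiable.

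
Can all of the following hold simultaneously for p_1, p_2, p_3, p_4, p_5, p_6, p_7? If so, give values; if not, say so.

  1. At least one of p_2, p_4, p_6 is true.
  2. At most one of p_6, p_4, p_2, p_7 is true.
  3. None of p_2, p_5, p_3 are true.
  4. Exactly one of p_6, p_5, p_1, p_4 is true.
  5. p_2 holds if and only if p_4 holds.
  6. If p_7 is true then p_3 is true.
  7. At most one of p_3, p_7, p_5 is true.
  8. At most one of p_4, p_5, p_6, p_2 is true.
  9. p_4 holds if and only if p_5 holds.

p_1 = False, p_2 = False, p_3 = False, p_4 = False, p_5 = False, p_6 = True, p_7 = False

  (1) {p_2, p_4, p_6}: 1 true — at least one ✓
  (2) {p_6, p_4, p_2, p_7}: 1 true — at most one ✓
  (3) {p_2, p_5, p_3}: 0 true — none ✓
  (4) {p_6, p_5, p_1, p_4}: 1 true — exactly one ✓
  (5) p_2=F, p_4=F — same ✓
  (6) p_7=F ⇒ p_3: vacuous ✓
  (7) {p_3, p_7, p_5}: 0 true — at most one ✓
  (8) {p_4, p_5, p_6, p_2}: 1 true — at most one ✓
  (9) p_4=F, p_5=F — same ✓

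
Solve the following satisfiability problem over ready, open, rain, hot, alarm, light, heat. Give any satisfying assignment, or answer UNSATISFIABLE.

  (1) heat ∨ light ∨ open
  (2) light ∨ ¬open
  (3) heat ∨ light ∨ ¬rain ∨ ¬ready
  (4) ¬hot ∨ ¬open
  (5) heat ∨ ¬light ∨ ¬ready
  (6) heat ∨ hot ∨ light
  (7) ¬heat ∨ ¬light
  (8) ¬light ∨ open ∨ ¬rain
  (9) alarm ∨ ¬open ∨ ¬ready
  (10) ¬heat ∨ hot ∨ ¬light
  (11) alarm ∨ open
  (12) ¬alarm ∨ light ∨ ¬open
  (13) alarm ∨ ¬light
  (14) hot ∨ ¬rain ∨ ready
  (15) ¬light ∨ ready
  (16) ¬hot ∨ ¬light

Set ready = True.
Try open = True:
  (light ∨ ¬open) forces light = True.
  (¬hot ∨ ¬open) forces hot = False.
  (heat ∨ ¬light ∨ ¬ready) forces heat = True.
  clause (¬heat ∨ ¬light) is falsified — backtrack.
So open = False.
  then (alarm ∨ open) forces alarm = True.
Set rain = True.
  then (¬light ∨ open ∨ ¬rain) forces light = False.
  then (heat ∨ light ∨ open) forces heat = True.
Set hot = True.
All clauses satisfied.

ready = True, open = False, rain = True, hot = True, alarm = True, light = False, heat = True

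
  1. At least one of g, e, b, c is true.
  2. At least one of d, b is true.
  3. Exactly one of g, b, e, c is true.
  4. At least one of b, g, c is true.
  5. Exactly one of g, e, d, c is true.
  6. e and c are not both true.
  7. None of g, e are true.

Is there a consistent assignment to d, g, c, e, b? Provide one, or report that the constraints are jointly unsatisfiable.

d: True, g: False, c: False, e: False, b: True

  (1) {g, e, b, c}: 1 true — at least one ✓
  (2) {d, b}: 2 true — at least one ✓
  (3) {g, b, e, c}: 1 true — exactly one ✓
  (4) {b, g, c}: 1 true — at least one ✓
  (5) {g, e, d, c}: 1 true — exactly one ✓
  (6) e=F, c=F — not both ✓
  (7) {g, e}: 0 true — none ✓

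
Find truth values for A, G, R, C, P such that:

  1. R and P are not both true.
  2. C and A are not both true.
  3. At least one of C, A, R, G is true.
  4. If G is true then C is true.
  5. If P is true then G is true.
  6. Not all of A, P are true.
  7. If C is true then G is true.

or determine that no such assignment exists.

A=T, G=F, R=T, C=F, P=F

  (1) R=T, P=F — not both ✓
  (2) C=F, A=T — not both ✓
  (3) {C, A, R, G}: 2 true — at least one ✓
  (4) G=F ⇒ C: vacuous ✓
  (5) P=F ⇒ G: vacuous ✓
  (6) {A, P}: 1/2 true — not all ✓
  (7) C=F ⇒ G: vacuous ✓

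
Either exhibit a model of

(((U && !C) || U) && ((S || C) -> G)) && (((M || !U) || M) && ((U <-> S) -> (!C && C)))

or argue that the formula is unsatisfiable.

U = True, M = True, C = True, G = True, S = False

  ((U && !C) || U) && ((S || C) -> G) = True
    (U && !C) || U = True
      U && !C = False
        !C = False
    (S || C) -> G = True
      S || C = True
  ((M || !U) || M) && ((U <-> S) -> (!C && C)) = True
    (M || !U) || M = True
      M || !U = True
        !U = False
    (U <-> S) -> (!C && C) = True
      U <-> S = False
      !C && C = False
        !C = False
Both conjuncts True, so the formula holds.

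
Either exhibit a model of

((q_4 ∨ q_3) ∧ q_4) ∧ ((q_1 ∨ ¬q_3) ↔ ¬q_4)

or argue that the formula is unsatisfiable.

q_1=F, q_3=T, q_4=T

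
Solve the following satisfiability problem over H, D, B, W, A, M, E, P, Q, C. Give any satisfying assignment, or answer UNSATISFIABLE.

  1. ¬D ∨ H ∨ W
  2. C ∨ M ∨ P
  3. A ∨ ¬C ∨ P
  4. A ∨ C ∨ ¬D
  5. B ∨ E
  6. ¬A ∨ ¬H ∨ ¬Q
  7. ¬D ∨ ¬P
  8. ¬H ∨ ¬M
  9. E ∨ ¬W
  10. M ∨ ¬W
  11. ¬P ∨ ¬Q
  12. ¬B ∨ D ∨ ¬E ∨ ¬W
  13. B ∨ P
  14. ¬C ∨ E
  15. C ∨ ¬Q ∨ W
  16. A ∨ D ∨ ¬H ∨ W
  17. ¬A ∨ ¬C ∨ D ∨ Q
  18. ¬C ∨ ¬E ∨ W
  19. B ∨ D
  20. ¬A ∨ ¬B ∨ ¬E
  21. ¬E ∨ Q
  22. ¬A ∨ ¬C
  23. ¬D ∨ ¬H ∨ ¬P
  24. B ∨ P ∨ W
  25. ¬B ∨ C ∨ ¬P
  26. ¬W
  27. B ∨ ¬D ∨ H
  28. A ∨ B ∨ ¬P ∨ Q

H = False, D = False, B = True, W = False, A = False, M = True, E = False, P = False, Q = False, C = False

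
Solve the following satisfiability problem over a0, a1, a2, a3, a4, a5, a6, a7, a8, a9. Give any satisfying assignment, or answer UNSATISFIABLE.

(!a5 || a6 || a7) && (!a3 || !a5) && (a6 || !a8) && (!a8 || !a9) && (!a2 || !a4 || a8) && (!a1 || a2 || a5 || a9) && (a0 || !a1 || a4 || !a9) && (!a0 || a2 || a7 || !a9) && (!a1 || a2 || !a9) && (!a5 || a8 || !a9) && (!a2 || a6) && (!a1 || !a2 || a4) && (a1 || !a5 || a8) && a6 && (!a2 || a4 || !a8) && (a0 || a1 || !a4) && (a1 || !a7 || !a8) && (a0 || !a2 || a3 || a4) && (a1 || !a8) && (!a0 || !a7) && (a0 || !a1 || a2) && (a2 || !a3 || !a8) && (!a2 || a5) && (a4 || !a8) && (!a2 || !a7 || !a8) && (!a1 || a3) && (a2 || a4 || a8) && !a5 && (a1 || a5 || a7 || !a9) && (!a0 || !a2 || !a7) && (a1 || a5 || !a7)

a0=T, a1=F, a2=F, a3=T, a4=T, a5=F, a6=T, a7=F, a8=F, a9=F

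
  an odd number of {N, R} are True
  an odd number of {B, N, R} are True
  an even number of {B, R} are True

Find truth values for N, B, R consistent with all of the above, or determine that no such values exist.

N: True, B: False, R: False

{N, R}: 1 true → odd ✓
{B, N, R}: 1 true → odd ✓
{B, R}: 0 true → even ✓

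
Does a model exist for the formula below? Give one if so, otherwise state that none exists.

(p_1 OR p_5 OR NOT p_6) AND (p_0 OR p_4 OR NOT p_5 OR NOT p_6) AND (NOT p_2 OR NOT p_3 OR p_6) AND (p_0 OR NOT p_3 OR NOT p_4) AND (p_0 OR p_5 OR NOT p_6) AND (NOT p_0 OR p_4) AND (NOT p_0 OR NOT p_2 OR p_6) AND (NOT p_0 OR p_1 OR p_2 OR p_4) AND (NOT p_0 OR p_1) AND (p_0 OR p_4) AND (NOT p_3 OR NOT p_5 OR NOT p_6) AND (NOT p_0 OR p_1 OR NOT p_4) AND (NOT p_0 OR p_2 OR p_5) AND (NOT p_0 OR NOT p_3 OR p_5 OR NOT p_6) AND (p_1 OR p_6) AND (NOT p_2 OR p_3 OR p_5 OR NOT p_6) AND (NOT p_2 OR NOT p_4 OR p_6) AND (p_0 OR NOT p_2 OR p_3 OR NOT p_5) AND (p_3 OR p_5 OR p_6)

p_0 = True, p_1 = True, p_2 = False, p_3 = False, p_4 = True, p_5 = True, p_6 = True

Set p_0 = True.
  then (NOT p_0 OR p_4) forces p_4 = True.
  then (NOT p_0 OR p_1) forces p_1 = True.
Set p_2 = False.
  then (NOT p_0 OR p_2 OR p_5) forces p_5 = True.
Set p_3 = False.
Set p_6 = True.
All clauses satisfied.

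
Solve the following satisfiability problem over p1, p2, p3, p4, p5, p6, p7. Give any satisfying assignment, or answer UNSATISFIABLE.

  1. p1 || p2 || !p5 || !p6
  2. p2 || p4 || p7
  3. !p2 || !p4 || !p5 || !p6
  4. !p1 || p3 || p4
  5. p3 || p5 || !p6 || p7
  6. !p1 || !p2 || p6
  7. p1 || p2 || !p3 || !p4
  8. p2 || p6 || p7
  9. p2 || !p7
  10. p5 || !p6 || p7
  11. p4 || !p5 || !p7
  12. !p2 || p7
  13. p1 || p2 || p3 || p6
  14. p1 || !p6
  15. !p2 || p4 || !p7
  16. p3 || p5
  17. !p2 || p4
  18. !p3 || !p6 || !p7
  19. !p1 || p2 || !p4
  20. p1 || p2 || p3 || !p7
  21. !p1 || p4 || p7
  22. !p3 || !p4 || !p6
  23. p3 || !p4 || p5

p1: False; p2: True; p3: True; p4: True; p5: True; p6: False; p7: True

Set p1 = False.
  then (p1 || !p6) forces p6 = False.
Try p2 = False:
  (p2 || p6 || p7) forces p7 = True.
  clause (p2 || !p7) is falsified — backtrack.
So p2 = True.
  then (!p2 || p7) forces p7 = True.
  then (!p2 || p4 || !p7) forces p4 = True.
Set p3 = True.
Set p5 = True.
All clauses satisfied.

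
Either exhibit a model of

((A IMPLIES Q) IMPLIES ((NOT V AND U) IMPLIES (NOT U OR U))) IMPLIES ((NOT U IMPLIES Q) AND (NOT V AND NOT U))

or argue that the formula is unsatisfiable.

U: False, V: False, Q: True, A: False

  ((A IMPLIES Q) IMPLIES ((NOT V AND U) IMPLIES (NOT U OR U))) IMPLIES ((NOT U IMPLIES Q) AND (NOT V AND NOT U)) = True
    (A IMPLIES Q) IMPLIES ((NOT V AND U) IMPLIES (NOT U OR U)) = True
      A IMPLIES Q = True
      (NOT V AND U) IMPLIES (NOT U OR U) = True
        NOT V AND U = False
          NOT V = True
        NOT U OR U = True
          NOT U = True
    (NOT U IMPLIES Q) AND (NOT V AND NOT U) = True
      NOT U IMPLIES Q = True
        NOT U = True
      NOT V AND NOT U = True
        NOT V = True
        NOT U = True
The formula evaluates to True.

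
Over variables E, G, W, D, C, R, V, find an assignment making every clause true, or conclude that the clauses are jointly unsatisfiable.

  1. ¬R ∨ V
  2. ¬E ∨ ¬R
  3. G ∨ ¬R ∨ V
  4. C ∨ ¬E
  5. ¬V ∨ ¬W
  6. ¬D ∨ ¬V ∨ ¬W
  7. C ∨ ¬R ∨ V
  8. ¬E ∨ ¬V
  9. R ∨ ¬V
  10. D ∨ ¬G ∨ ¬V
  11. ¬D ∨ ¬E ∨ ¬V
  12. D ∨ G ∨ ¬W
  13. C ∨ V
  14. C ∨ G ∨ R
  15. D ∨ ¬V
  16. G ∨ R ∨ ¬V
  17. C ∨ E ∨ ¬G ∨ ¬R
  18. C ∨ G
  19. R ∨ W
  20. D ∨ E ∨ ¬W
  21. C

E: True, G: True, W: True, D: False, C: True, R: False, V: False

Unit clause (C) forces C = True.
Set E = True.
  then (¬E ∨ ¬R) forces R = False.
  then (¬E ∨ ¬V) forces V = False.
  then (R ∨ W) forces W = True.
Set G = True.
Set D = False.
All clauses satisfied.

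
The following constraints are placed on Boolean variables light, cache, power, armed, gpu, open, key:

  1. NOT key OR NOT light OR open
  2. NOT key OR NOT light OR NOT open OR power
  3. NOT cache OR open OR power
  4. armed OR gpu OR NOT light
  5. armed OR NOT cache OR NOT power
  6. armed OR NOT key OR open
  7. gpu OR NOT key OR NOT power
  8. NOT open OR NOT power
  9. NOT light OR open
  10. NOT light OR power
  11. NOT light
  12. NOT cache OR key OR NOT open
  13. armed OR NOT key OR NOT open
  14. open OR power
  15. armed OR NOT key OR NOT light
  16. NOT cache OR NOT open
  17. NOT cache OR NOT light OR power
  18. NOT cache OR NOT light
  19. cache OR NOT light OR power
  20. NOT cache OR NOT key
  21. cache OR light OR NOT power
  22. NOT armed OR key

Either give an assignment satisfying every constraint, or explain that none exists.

Unit clause (NOT light) forces light = False.
Try cache = True:
  (NOT cache OR NOT open) forces open = False.
  (NOT cache OR open OR power) forces power = True.
  (armed OR NOT cache OR NOT power) forces armed = True.
  (NOT cache OR NOT key) forces key = False.
  clause (NOT armed OR key) is falsified — backtrack.
So cache = False.
  then (cache OR light OR NOT power) forces power = False.
  then (open OR power) forces open = True.
Set armed = False.
  then (armed OR NOT key OR NOT open) forces key = False.
Set gpu = False.
All clauses satisfied.

light = False; cache = False; power = False; armed = False; gpu = False; open = True; key = False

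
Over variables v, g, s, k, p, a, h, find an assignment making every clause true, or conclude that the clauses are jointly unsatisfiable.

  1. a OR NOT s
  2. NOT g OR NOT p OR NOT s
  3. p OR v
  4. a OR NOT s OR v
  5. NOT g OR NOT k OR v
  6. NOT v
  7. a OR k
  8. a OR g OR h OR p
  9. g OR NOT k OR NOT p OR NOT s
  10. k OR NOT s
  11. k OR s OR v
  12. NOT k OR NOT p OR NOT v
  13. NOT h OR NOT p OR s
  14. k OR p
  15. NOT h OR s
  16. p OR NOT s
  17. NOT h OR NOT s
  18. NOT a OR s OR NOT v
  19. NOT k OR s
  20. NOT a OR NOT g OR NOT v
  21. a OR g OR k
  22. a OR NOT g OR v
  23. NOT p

Case v = True:
  Clause (NOT v) is falsified — contradiction.
Case v = False:
  (p OR v) forces p = True.
  Clause (NOT p) is falsified — contradiction.
Both cases fail, so the formula is unsatisfiable.

UNSATISFIABLE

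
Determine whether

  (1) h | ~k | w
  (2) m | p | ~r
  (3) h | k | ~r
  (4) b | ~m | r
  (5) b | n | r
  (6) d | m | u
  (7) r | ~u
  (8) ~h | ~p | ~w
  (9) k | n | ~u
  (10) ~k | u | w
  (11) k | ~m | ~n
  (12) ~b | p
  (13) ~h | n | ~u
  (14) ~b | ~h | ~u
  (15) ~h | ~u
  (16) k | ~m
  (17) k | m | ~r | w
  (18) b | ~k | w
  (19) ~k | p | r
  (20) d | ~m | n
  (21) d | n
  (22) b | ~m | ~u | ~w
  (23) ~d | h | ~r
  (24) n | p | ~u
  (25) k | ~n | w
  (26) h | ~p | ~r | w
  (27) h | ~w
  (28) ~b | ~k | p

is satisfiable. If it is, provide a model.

w = True, u = False, b = False, h = True, d = True, m = False, k = False, p = False, n = True, r = False

Set w = True.
  then (h | ~w) forces h = True.
  then (~h | ~p | ~w) forces p = False.
  then (~b | p) forces b = False.
  then (~h | ~u) forces u = False.
Set d = True.
Set m = False.
  then (m | p | ~r) forces r = False.
  then (b | n | r) forces n = True.
  then (~k | p | r) forces k = False.
All clauses satisfied.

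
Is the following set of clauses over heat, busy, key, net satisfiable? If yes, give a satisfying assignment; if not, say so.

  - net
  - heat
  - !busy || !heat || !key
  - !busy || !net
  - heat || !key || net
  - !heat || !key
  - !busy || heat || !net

heat = True, busy = False, key = False, net = True

Unit clause (net) forces net = True.
Unit clause (heat) forces heat = True.
In (!busy || !net) only !busy is left, so busy = False.
In (!heat || !key) only !key is left, so key = False.
Check each clause:
  (net): net holds.
  (heat): heat holds.
  (!busy || !heat || !key): !busy holds.
  (!busy || !net): !busy holds.
  (heat || !key || net): heat holds.
  (!heat || !key): !key holds.
  (!busy || heat || !net): !busy holds.
All clauses satisfied.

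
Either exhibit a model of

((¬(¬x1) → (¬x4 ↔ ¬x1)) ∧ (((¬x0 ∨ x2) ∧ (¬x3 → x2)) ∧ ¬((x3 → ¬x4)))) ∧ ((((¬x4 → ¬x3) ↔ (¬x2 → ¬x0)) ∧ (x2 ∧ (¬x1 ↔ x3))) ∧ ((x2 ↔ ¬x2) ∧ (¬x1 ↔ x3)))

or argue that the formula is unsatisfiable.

The conjunct x2 ↔ ¬x2 is unsatisfiable on its own:
  x2=F: evaluates to False.
  x2=T: evaluates to False.
So the whole conjunction is unsatisfiable.

Unsatisfiable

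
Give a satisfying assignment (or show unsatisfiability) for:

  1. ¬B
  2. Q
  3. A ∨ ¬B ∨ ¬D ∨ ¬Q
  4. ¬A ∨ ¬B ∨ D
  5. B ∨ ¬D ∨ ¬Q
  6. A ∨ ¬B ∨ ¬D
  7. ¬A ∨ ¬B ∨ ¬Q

Unit clause (¬B) forces B = False.
Unit clause (Q) forces Q = True.
In (B ∨ ¬D ∨ ¬Q) only ¬D is left, so D = False.
Set A = True.
All clauses satisfied.

Q=T, B=F, D=F, A=T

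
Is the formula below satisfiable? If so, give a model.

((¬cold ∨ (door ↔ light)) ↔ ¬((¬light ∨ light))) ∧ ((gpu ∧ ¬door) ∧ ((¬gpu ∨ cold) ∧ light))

gpu = True, door = False, light = True, cold = True

  (¬cold ∨ (door ↔ light)) ↔ ¬((¬light ∨ light)) = True
    ¬cold ∨ (door ↔ light) = False
      ¬cold = False
      door ↔ light = False
    ¬((¬light ∨ light)) = False
      ¬light ∨ light = True
        ¬light = False
  (gpu ∧ ¬door) ∧ ((¬gpu ∨ cold) ∧ light) = True
    gpu ∧ ¬door = True
      ¬door = True
    (¬gpu ∨ cold) ∧ light = True
      ¬gpu ∨ cold = True
        ¬gpu = False
Both conjuncts True, so the formula holds.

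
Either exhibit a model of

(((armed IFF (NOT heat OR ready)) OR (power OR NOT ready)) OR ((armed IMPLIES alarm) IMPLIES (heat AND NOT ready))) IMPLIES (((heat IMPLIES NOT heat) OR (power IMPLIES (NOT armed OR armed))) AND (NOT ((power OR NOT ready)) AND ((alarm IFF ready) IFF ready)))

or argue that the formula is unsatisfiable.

ready = True, armed = False, alarm = False, power = False, heat = True

  (((armed IFF (NOT heat OR ready)) OR (power OR NOT ready)) OR ((armed IMPLIES alarm) IMPLIES (heat AND NOT ready))) IMPLIES (((heat IMPLIES NOT heat) OR (power IMPLIES (NOT armed OR armed))) AND (NOT ((power OR NOT ready)) AND ((alarm IFF ready) IFF ready))) = True
    ((armed IFF (NOT heat OR ready)) OR (power OR NOT ready)) OR ((armed IMPLIES alarm) IMPLIES (heat AND NOT ready)) = False
      (armed IFF (NOT heat OR ready)) OR (power OR NOT ready) = False
        armed IFF (NOT heat OR ready) = False
          NOT heat OR ready = True
            NOT heat = False
        power OR NOT ready = False
          NOT ready = False
      (armed IMPLIES alarm) IMPLIES (heat AND NOT ready) = False
        armed IMPLIES alarm = True
        heat AND NOT ready = False
          NOT ready = False
    ((heat IMPLIES NOT heat) OR (power IMPLIES (NOT armed OR armed))) AND (NOT ((power OR NOT ready)) AND ((alarm IFF ready) IFF ready)) = False
      (heat IMPLIES NOT heat) OR (power IMPLIES (NOT armed OR armed)) = True
        heat IMPLIES NOT heat = False
          NOT heat = False
        power IMPLIES (NOT armed OR armed) = True
          NOT armed OR armed = True
            NOT armed = True
      NOT ((power OR NOT ready)) AND ((alarm IFF ready) IFF ready) = False
        NOT ((power OR NOT ready)) = True
          power OR NOT ready = False
            NOT ready = False
        (alarm IFF ready) IFF ready = False
          alarm IFF ready = False
The formula evaluates to True.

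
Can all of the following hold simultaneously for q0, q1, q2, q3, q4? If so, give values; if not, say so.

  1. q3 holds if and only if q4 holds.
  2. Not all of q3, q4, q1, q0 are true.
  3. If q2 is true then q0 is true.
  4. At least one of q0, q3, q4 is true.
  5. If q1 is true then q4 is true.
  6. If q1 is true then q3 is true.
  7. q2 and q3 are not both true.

q0=F, q1=T, q2=F, q3=T, q4=T

  (1) q3=T, q4=T — same ✓
  (2) {q3, q4, q1, q0}: 3/4 true — not all ✓
  (3) q2=F ⇒ q0: vacuous ✓
  (4) {q0, q3, q4}: 2 true — at least one ✓
  (5) q1=T ⇒ q4: T ✓
  (6) q1=T ⇒ q3: T ✓
  (7) q2=F, q3=T — not both ✓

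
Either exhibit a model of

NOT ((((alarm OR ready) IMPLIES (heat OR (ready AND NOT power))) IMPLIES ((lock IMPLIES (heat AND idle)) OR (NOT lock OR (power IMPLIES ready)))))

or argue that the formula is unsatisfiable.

ready=F, alarm=F, power=T, lock=T, idle=F, heat=F

  NOT ((((alarm OR ready) IMPLIES (heat OR (ready AND NOT power))) IMPLIES ((lock IMPLIES (heat AND idle)) OR (NOT lock OR (power IMPLIES ready))))) = True
    ((alarm OR ready) IMPLIES (heat OR (ready AND NOT power))) IMPLIES ((lock IMPLIES (heat AND idle)) OR (NOT lock OR (power IMPLIES ready))) = False
      (alarm OR ready) IMPLIES (heat OR (ready AND NOT power)) = True
        alarm OR ready = False
        heat OR (ready AND NOT power) = False
          ready AND NOT power = False
            NOT power = False
      (lock IMPLIES (heat AND idle)) OR (NOT lock OR (power IMPLIES ready)) = False
        lock IMPLIES (heat AND idle) = False
          heat AND idle = False
        NOT lock OR (power IMPLIES ready) = False
          NOT lock = False
          power IMPLIES ready = False
The formula evaluates to True.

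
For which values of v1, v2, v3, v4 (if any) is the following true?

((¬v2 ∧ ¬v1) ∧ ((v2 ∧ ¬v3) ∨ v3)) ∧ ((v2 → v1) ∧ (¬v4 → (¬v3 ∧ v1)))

v1: False, v2: False, v3: True, v4: True

  (¬v2 ∧ ¬v1) ∧ ((v2 ∧ ¬v3) ∨ v3) = True
    ¬v2 ∧ ¬v1 = True
      ¬v2 = True
      ¬v1 = True
    (v2 ∧ ¬v3) ∨ v3 = True
      v2 ∧ ¬v3 = False
        ¬v3 = False
  (v2 → v1) ∧ (¬v4 → (¬v3 ∧ v1)) = True
    v2 → v1 = True
    ¬v4 → (¬v3 ∧ v1) = True
      ¬v4 = False
      ¬v3 ∧ v1 = False
        ¬v3 = False
Both conjuncts True, so the formula holds.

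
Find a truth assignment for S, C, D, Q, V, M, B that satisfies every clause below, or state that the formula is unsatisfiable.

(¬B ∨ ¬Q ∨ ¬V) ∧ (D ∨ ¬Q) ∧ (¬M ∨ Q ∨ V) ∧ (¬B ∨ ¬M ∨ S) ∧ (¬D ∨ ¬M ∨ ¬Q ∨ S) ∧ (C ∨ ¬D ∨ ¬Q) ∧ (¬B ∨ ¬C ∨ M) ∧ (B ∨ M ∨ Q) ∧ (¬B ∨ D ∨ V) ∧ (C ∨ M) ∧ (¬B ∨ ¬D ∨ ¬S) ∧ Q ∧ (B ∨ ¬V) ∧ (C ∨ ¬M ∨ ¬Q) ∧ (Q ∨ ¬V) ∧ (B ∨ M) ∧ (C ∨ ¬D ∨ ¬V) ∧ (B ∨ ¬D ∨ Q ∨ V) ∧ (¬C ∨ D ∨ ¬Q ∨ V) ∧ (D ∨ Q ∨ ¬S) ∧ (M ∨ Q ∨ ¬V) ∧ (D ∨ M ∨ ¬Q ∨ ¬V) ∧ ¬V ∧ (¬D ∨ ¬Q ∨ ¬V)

Unit clause (Q) forces Q = True.
Unit clause (¬V) forces V = False.
In (D ∨ ¬Q) only D is left, so D = True.
In (C ∨ ¬D ∨ ¬Q) only C is left, so C = True.
Try S = False:
  (¬D ∨ ¬M ∨ ¬Q ∨ S) forces M = False.
  (¬B ∨ ¬C ∨ M) forces B = False.
  clause (B ∨ M) is falsified — backtrack.
So S = True.
  then (¬B ∨ ¬D ∨ ¬S) forces B = False.
  then (B ∨ M) forces M = True.
All clauses satisfied.

S = True, C = True, D = True, Q = True, V = False, M = True, B = False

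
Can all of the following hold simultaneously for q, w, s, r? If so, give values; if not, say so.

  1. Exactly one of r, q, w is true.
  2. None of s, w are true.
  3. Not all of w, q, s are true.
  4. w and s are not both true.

q=F, w=F, s=F, r=T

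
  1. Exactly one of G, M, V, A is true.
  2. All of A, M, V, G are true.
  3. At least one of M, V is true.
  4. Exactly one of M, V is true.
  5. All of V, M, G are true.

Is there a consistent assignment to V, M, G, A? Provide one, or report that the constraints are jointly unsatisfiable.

UNSATISFIABLE

Case V = True:
  (1) with V=T forces G = False.
  Constraint (2) is violated (G=F) — contradiction.
Case V = False:
  Constraint (2) is violated (V=F) — contradiction.
Both cases fail — unsatisfiable.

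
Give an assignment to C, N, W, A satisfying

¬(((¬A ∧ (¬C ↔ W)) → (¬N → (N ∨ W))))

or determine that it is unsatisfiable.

C=T, N=F, W=F, A=F

  ¬(((¬A ∧ (¬C ↔ W)) → (¬N → (N ∨ W)))) = True
    (¬A ∧ (¬C ↔ W)) → (¬N → (N ∨ W)) = False
      ¬A ∧ (¬C ↔ W) = True
        ¬A = True
        ¬C ↔ W = True
          ¬C = False
      ¬N → (N ∨ W) = False
        ¬N = True
        N ∨ W = False
The formula evaluates to True.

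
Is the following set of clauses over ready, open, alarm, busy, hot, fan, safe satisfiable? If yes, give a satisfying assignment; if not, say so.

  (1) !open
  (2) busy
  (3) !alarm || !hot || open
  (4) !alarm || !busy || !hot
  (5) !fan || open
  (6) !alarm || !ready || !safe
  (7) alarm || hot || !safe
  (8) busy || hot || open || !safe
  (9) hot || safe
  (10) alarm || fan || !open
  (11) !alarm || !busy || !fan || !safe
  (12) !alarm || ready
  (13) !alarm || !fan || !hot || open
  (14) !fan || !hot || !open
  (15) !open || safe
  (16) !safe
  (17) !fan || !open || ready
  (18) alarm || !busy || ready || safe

ready = True, open = False, alarm = False, busy = True, hot = True, fan = False, safe = False

Unit clause (!open) forces open = False.
Unit clause (busy) forces busy = True.
In (!fan || open) only !fan is left, so fan = False.
Unit clause (!safe) forces safe = False.
In (hot || safe) only hot is left, so hot = True.
In (!alarm || !hot || open) only !alarm is left, so alarm = False.
In (alarm || !busy || ready || safe) only ready is left, so ready = True.
All clauses satisfied.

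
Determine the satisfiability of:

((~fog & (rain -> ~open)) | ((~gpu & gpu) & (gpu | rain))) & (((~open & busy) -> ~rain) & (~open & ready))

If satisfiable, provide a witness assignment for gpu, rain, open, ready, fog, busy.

gpu = False, rain = False, open = False, ready = True, fog = False, busy = True

  (~fog & (rain -> ~open)) | ((~gpu & gpu) & (gpu | rain)) = True
    ~fog & (rain -> ~open) = True
      ~fog = True
      rain -> ~open = True
        ~open = True
    (~gpu & gpu) & (gpu | rain) = False
      ~gpu & gpu = False
        ~gpu = True
      gpu | rain = False
  ((~open & busy) -> ~rain) & (~open & ready) = True
    (~open & busy) -> ~rain = True
      ~open & busy = True
        ~open = True
      ~rain = True
    ~open & ready = True
      ~open = True
Both conjuncts True, so the formula holds.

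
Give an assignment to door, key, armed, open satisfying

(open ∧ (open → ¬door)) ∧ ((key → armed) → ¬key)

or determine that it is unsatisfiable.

door=F, key=T, armed=F, open=T

  open ∧ (open → ¬door) = True
    open → ¬door = True
      ¬door = True
  (key → armed) → ¬key = True
    key → armed = False
    ¬key = False
Both conjuncts True, so the formula holds.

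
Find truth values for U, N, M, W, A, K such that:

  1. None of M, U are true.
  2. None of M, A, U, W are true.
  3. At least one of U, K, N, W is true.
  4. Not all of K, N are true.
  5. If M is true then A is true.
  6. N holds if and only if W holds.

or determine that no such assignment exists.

U = False; N = False; M = False; W = False; A = False; K = True

  (1) {M, U}: 0 true — none ✓
  (2) {M, A, U, W}: 0 true — none ✓
  (3) {U, K, N, W}: 1 true — at least one ✓
  (4) {K, N}: 1/2 true — not all ✓
  (5) M=F ⇒ A: vacuous ✓
  (6) N=F, W=F — same ✓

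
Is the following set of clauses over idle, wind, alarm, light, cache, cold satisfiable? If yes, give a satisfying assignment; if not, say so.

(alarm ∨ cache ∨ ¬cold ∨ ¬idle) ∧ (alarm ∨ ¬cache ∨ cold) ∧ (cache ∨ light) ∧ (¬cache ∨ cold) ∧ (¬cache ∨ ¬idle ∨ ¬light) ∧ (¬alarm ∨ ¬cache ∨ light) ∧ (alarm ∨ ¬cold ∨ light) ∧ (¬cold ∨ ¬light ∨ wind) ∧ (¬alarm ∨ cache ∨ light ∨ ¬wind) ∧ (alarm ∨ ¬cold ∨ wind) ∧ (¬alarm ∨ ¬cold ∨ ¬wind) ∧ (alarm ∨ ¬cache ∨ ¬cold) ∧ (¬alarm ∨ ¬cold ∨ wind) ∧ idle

Unit clause (idle) forces idle = True.
Set wind = False.
Set alarm = True.
  then (¬alarm ∨ ¬cold ∨ wind) forces cold = False.
  then (¬cache ∨ cold) forces cache = False.
  then (cache ∨ light) forces light = True.
All clauses satisfied.

idle=T, wind=F, alarm=T, light=T, cache=F, cold=F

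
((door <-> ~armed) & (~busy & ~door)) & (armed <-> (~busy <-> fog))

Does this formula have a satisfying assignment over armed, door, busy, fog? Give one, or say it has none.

armed = True, door = False, busy = False, fog = True

  (door <-> ~armed) & (~busy & ~door) = True
    door <-> ~armed = True
      ~armed = False
    ~busy & ~door = True
      ~busy = True
      ~door = True
  armed <-> (~busy <-> fog) = True
    ~busy <-> fog = True
      ~busy = True
Both conjuncts True, so the formula holds.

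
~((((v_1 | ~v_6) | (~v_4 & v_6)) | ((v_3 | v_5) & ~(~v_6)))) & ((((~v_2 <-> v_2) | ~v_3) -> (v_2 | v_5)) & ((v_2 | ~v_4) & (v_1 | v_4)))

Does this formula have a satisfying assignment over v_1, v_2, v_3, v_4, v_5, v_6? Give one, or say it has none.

v_1 = False, v_2 = True, v_3 = False, v_4 = True, v_5 = False, v_6 = True

  ~((((v_1 | ~v_6) | (~v_4 & v_6)) | ((v_3 | v_5) & ~(~v_6)))) = True
    ((v_1 | ~v_6) | (~v_4 & v_6)) | ((v_3 | v_5) & ~(~v_6)) = False
      (v_1 | ~v_6) | (~v_4 & v_6) = False
        v_1 | ~v_6 = False
          ~v_6 = False
        ~v_4 & v_6 = False
          ~v_4 = False
      (v_3 | v_5) & ~(~v_6) = False
        v_3 | v_5 = False
        ~(~v_6) = True
          ~v_6 = False
  (((~v_2 <-> v_2) | ~v_3) -> (v_2 | v_5)) & ((v_2 | ~v_4) & (v_1 | v_4)) = True
    ((~v_2 <-> v_2) | ~v_3) -> (v_2 | v_5) = True
      (~v_2 <-> v_2) | ~v_3 = True
        ~v_2 <-> v_2 = False
          ~v_2 = False
        ~v_3 = True
      v_2 | v_5 = True
    (v_2 | ~v_4) & (v_1 | v_4) = True
      v_2 | ~v_4 = True
        ~v_4 = False
      v_1 | v_4 = True
Both conjuncts True, so the formula holds.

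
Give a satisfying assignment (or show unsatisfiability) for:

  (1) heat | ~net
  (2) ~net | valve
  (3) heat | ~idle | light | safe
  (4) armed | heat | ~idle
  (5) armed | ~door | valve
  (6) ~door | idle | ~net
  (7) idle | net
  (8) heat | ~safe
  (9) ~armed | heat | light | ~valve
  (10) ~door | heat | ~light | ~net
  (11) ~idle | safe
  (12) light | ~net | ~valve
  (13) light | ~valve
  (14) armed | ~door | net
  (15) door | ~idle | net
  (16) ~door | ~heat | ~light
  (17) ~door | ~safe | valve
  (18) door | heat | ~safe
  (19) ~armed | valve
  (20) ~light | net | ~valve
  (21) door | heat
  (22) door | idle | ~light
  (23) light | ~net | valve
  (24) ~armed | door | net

idle=T, safe=T, door=F, armed=T, net=T, heat=T, valve=T, light=T

Set idle = True.
  then (~idle | safe) forces safe = True.
  then (heat | ~safe) forces heat = True.
Try door = True:
  (~door | ~heat | ~light) forces light = False.
  (light | ~valve) forces valve = False.
  clause (~door | ~safe | valve) is falsified — backtrack.
So door = False.
  then (door | ~idle | net) forces net = True.
  then (~net | valve) forces valve = True.
  then (light | ~net | ~valve) forces light = True.
Set armed = True.
All clauses satisfied.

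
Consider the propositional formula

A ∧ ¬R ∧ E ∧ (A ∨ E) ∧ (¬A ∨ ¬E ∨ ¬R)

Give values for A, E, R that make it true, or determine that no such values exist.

A = True, E = True, R = False

Unit clause (A) forces A = True.
Unit clause (¬R) forces R = False.
Unit clause (E) forces E = True.
Check each clause:
  (A): A holds.
  (¬R): ¬R holds.
  (E): E holds.
  (A ∨ E): A holds.
  (¬A ∨ ¬E ∨ ¬R): ¬R holds.
All clauses satisfied.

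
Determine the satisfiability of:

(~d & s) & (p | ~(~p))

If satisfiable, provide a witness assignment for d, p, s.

d = False; p = True; s = True

  ~d & s = True
    ~d = True
  p | ~(~p) = True
    ~(~p) = True
      ~p = False
Both conjuncts True, so the formula holds.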